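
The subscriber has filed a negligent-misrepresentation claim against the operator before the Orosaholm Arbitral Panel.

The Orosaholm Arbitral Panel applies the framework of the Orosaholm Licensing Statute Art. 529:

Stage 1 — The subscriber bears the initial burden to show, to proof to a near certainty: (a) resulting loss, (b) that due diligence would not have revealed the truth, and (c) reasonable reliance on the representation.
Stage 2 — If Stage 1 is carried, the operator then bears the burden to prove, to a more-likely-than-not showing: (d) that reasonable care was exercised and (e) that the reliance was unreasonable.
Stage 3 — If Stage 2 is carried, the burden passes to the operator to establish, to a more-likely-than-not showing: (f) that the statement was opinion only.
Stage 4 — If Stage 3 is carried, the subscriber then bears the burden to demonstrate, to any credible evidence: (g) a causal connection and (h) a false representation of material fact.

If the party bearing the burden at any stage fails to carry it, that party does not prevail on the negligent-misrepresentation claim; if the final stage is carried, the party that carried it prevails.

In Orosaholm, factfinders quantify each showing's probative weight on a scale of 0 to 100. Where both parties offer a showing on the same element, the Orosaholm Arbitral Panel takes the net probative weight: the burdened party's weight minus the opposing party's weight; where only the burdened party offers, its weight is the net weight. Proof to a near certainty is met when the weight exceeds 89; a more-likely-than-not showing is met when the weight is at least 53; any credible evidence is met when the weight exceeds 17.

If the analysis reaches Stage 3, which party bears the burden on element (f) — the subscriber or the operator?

operator

Stage 3's rule assigns the burden to the operator (to a more-likely-than-not showing).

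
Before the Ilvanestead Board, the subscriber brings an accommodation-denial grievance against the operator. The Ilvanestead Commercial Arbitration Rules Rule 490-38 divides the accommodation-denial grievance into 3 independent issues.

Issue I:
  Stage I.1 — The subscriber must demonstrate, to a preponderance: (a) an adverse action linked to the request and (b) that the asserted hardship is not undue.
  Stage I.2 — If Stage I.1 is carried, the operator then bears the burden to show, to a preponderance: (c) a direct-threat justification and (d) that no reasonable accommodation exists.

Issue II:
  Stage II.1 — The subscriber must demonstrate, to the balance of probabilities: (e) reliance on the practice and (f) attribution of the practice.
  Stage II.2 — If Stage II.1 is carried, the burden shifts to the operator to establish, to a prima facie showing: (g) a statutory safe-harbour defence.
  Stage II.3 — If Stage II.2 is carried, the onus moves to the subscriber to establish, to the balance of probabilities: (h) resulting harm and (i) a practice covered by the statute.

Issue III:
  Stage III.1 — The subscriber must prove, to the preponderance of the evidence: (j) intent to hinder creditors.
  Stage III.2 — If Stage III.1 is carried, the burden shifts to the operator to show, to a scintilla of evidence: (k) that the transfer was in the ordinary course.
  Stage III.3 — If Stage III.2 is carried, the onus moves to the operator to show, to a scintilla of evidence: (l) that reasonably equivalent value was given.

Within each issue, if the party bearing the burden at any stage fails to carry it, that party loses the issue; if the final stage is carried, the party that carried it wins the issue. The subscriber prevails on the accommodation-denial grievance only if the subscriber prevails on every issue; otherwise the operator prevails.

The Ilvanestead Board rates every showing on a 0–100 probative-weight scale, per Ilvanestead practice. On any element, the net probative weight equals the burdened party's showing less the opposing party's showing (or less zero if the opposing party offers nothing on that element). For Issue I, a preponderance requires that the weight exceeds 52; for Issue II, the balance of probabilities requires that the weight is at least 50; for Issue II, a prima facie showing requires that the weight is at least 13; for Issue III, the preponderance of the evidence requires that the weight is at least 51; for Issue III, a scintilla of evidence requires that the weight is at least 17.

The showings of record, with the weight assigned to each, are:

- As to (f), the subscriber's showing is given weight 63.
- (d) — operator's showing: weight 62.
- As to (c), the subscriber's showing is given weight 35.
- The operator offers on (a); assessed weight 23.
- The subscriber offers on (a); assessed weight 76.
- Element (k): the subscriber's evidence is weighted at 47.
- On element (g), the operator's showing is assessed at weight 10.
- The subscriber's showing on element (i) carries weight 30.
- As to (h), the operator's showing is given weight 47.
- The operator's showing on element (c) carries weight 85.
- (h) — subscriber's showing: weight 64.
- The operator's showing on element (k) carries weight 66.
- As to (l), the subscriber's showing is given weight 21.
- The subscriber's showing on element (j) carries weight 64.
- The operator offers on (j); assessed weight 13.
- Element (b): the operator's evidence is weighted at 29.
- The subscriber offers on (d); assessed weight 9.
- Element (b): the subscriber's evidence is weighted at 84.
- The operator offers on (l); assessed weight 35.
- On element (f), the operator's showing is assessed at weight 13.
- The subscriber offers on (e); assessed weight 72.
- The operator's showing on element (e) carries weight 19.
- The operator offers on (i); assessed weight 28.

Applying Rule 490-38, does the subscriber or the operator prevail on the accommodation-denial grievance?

— Issue I —
Stage I.1 (subscriber, a preponderance, weight exceeds 52): (a) net 76−23=53 > 52 — meets; (b) net 84−29=55 > 52 — meets.
  The subscriber carries Stage I.1; the operator now bears the burden.
Stage I.2 (operator, a preponderance, weight exceeds 52): (c) net 85−35=50 ≤ 52 — fails; (d) net 62−9=53 > 52 — meets.
  The operator does not carry Stage I.2.
The analysis ends at Stage I.2; the subscriber prevails on this issue.
— Issue II —
At Stage II.1 the subscriber must meet the balance of probabilities (weight is at least 50): on (e) the weight is 72 less the opposing 19 gives net 53, which does reach 50, so (e) meets the standard; on (f) the weight is 63 less the opposing 13 gives net 50, which does reach 50, so (f) meets the standard.
  Stage II.1 carried; the burden shifts to the operator.
At Stage II.2 the operator must meet a prima facie showing (weight is at least 13): on (g) the weight is 10, which does not reach 13, so (g) does not meet the standard.
  Not every element is met, so the operator fails to carry Stage II.2.
So the subscriber prevails on this issue.
— Issue III —
Stage III.1 — burden on subscriber; standard: the preponderance of the evidence (weight is at least 51).
    (j): 64 − 13 = 51 ≥ 51 [met]
  The subscriber carries Stage III.1; the operator now bears the burden.
Stage III.2 — burden on operator; standard: a scintilla of evidence (weight is at least 17).
    (k): 66 − 47 = 19 ≥ 17 [met]
  Stage III.2 carried; the burden remains with the operator.
Stage III.3 — burden on operator; standard: a scintilla of evidence (weight is at least 17).
    (l): 35 − 21 = 14 < 17 [not met]
  The operator does not carry Stage III.3.
So the subscriber prevails on this issue.
Per-issue: Issue I → subscriber; Issue II → subscriber; Issue III → subscriber. The subscriber must prevail on every issue; overall, the subscriber prevails.

subscriber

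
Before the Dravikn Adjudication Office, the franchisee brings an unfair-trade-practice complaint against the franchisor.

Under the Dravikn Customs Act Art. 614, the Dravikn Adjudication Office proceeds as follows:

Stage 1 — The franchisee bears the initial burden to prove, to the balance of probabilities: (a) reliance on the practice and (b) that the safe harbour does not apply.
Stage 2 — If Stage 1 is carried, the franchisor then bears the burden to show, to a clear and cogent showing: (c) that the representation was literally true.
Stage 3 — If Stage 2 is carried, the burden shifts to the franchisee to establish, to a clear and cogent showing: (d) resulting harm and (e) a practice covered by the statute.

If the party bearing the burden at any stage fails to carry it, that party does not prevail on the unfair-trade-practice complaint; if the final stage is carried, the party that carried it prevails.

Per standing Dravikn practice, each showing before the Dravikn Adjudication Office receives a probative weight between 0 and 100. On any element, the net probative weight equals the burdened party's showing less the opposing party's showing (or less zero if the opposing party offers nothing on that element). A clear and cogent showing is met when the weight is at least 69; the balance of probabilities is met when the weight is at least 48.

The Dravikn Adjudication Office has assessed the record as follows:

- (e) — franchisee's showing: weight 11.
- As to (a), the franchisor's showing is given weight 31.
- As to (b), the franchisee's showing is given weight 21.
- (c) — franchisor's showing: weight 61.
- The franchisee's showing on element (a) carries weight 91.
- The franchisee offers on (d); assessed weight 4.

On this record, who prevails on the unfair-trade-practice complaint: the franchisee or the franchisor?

Stage 1 (franchisee, the balance of probabilities, weight is at least 48): (a) net 91−31=60 ≥ 48 — meets; (b) 21 < 48 — fails.
  Not every element is met, so the franchisee fails to carry Stage 1.
The franchisor prevails.

franchisor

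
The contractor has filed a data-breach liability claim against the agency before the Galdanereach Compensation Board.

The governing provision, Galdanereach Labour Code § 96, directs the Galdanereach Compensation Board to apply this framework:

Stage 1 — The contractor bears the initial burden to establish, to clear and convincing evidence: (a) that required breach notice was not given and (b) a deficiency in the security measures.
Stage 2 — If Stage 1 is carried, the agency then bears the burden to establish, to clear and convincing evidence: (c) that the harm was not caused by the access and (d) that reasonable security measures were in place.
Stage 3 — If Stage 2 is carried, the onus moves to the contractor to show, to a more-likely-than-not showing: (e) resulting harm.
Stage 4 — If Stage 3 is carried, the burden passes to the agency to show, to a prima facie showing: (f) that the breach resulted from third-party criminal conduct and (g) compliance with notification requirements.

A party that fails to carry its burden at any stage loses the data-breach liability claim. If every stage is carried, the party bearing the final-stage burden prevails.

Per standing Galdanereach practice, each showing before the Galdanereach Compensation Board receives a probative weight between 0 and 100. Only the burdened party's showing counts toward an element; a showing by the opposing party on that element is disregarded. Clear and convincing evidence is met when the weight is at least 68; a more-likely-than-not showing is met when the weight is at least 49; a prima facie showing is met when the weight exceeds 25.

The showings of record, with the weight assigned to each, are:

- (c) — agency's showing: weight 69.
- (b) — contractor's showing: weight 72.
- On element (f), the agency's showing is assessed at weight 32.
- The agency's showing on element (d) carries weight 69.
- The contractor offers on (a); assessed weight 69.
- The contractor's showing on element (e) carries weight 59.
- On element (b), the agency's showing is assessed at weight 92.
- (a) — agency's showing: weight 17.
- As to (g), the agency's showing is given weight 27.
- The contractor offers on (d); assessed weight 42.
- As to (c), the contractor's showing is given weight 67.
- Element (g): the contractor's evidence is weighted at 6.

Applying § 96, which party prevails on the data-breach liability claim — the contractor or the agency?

agency

Stage 1 (contractor, clear and convincing evidence, weight is at least 68): (a) 69 (agency's 17 disregarded) ≥ 68 — meets; (b) 72 (agency's 92 disregarded) ≥ 68 — meets.
  Stage 1 is satisfied; the onus moves to the agency.
Stage 2 (agency, clear and convincing evidence, weight is at least 68): (c) 69 (contractor's 67 disregarded) ≥ 68 — meets; (d) 69 (contractor's 42 disregarded) ≥ 68 — meets.
  The agency carries Stage 2; the contractor now bears the burden.
Stage 3 (contractor, a more-likely-than-not showing, weight is at least 49): (e) 59 ≥ 49 — meets.
  The contractor carries Stage 3; the agency now bears the burden.
Stage 4 (agency, a prima facie showing, weight exceeds 25): (f) 32 > 25 — meets; (g) 27 (contractor's 6 disregarded) > 25 — meets.
  All elements met at the final stage.
All stages carried — the agency prevails.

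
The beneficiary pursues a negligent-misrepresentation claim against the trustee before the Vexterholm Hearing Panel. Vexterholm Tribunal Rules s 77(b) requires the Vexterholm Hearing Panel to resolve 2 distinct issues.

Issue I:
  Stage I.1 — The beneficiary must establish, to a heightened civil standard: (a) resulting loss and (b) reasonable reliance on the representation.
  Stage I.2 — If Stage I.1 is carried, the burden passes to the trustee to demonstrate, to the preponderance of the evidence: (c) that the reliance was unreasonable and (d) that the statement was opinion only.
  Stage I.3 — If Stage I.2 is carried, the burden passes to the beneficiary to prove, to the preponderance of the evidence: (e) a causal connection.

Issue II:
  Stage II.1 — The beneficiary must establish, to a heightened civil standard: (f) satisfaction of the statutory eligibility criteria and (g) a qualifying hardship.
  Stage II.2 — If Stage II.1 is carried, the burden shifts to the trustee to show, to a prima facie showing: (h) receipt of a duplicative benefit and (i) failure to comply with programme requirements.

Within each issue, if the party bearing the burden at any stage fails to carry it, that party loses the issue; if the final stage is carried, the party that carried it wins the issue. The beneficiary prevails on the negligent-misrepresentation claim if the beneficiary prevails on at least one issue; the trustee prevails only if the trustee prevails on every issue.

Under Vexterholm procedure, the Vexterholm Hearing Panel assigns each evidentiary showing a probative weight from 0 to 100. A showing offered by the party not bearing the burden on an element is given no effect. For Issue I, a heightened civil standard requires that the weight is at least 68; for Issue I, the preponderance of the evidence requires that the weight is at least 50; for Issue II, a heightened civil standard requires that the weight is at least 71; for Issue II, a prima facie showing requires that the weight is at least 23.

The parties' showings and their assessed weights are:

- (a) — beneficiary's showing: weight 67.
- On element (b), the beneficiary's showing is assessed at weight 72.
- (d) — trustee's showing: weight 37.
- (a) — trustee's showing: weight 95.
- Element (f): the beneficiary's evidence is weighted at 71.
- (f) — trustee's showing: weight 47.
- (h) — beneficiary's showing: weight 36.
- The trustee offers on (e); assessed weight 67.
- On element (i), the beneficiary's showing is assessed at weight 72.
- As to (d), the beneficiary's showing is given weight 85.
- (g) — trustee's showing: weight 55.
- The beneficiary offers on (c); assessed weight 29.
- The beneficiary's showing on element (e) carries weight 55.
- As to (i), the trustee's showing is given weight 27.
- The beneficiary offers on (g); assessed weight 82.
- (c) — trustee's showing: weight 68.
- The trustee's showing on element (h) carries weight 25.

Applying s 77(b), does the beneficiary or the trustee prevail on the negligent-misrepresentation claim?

— Issue I —
At Stage I.1 the beneficiary must meet a heightened civil standard (weight is at least 68): on (a) the weight is 67 (the trustee's 95 is given no effect), < 68, so (a) does not meet the standard; on (b) the weight is 72, which does reach 68, so (b) meets the standard.
  Not every element is met, so the beneficiary fails to carry Stage I.1.
The analysis ends at Stage I.1; the trustee prevails on this issue.
— Issue II —
Stage II.1 — burden on beneficiary; standard: a heightened civil standard (weight is at least 71).
    (f): 71 (trustee's 47 disregarded) ≥ 71 [met]
    (g): 82 (trustee's 55 disregarded) ≥ 71 [met]
  Stage II.1 carried; the burden shifts to the trustee.
Stage II.2 — burden on trustee; standard: a prima facie showing (weight is at least 23).
    (h): 25 (beneficiary's 36 disregarded) ≥ 23 [met]
    (i): 27 (beneficiary's 72 disregarded) ≥ 23 [met]
  The trustee carries the last stage.
All stages carried — the trustee prevails on this issue.
Per-issue: Issue I → trustee; Issue II → trustee. The beneficiary must prevail on at least one issue; overall, the trustee prevails.

trustee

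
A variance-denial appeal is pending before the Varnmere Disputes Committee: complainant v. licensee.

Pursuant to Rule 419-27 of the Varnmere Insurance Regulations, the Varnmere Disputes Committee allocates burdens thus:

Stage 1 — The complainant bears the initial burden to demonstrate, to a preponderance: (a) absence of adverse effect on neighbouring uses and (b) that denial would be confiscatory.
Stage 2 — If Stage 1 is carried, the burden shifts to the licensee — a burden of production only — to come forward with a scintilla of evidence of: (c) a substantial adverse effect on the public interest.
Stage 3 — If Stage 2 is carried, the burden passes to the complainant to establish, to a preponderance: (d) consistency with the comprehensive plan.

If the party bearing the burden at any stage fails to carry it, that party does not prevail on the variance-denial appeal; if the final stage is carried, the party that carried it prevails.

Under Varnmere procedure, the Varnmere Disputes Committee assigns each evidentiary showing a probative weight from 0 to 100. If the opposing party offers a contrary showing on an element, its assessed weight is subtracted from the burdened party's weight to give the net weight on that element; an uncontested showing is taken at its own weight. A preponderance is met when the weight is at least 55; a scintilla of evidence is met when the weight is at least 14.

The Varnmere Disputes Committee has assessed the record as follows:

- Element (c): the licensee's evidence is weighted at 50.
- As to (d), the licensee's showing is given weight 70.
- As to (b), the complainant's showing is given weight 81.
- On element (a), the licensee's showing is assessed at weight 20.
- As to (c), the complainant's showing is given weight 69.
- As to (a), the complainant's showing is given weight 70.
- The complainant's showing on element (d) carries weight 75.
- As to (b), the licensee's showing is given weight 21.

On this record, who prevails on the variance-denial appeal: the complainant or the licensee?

licensee

Stage 1 — burden on complainant; standard: a preponderance (weight is at least 55).
    (a): 70 − 20 = 50 < 55 [not met]
    (b): 81 − 21 = 60 ≥ 55 [met]
  Not every element is met, so the complainant fails to carry Stage 1.
The analysis ends at Stage 1; the licensee prevails.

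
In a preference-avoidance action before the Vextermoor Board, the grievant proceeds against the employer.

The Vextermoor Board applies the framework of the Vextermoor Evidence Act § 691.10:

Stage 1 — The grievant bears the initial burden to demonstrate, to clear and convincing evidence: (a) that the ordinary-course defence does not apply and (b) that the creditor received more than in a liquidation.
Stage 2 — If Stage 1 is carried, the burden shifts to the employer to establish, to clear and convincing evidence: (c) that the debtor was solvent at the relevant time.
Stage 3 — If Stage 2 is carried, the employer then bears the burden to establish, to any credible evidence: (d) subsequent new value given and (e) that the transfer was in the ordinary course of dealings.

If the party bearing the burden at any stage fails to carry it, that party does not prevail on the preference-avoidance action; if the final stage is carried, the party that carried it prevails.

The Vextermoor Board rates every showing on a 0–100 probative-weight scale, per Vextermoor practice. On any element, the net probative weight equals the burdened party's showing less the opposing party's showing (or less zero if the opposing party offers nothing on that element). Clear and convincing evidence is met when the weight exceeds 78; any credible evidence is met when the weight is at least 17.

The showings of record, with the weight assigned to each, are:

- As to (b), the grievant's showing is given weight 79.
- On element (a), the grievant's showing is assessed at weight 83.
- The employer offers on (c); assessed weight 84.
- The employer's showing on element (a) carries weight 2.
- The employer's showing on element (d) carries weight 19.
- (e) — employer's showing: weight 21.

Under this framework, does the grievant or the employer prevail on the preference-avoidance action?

At Stage 1 the grievant must meet clear and convincing evidence (weight exceeds 78): on (a) the weight is 83 less the opposing 2 gives net 81, > 78, so (a) meets the standard; on (b) the weight is 79, which does exceed 78, so (b) meets the standard.
  Stage 1 carried; the burden shifts to the employer.
At Stage 2 the employer must meet clear and convincing evidence (weight exceeds 78): on (c) the weight is 84, which does exceed 78, so (c) meets the standard.
  Stage 2 is satisfied; the employer continues to bear the burden.
At Stage 3 the employer must meet any credible evidence (weight is at least 17): on (d) the weight is 19, which does reach 17, so (d) meets the standard; on (e) the weight is 21, ≥ 17, so (e) meets the standard.
  All elements met at the final stage.
All stages carried — the employer prevails.

employer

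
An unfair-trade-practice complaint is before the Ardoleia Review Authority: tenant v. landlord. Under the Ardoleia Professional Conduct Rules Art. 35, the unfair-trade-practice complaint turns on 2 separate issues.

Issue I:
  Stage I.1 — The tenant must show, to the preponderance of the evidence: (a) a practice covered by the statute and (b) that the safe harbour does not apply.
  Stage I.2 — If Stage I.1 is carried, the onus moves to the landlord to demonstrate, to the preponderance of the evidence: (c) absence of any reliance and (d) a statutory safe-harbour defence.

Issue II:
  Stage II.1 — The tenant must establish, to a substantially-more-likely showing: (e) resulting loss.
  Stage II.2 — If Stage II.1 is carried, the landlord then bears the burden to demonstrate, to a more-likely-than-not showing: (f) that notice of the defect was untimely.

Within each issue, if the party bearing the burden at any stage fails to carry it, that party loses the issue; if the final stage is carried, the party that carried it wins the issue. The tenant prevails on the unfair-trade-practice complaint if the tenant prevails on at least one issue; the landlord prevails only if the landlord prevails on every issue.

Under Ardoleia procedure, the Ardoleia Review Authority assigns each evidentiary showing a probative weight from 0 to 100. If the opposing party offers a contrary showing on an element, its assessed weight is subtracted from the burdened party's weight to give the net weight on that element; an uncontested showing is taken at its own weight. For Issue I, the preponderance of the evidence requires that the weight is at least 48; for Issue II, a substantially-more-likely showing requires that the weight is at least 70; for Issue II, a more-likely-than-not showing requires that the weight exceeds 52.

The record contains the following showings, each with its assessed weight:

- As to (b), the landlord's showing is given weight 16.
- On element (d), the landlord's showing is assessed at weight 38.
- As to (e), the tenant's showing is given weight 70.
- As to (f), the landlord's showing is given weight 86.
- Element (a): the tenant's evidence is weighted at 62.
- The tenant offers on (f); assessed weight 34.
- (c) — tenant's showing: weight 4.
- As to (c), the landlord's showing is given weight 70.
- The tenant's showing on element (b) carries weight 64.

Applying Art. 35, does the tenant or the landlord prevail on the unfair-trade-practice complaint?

tenant

— Issue I —
Stage I.1 — burden on tenant; standard: the preponderance of the evidence (weight is at least 48).
    (a): 62 ≥ 48 [met]
    (b): 64 − 16 = 48 ≥ 48 [met]
  Stage I.1 is satisfied; the onus moves to the landlord.
Stage I.2 — burden on landlord; standard: the preponderance of the evidence (weight is at least 48).
    (c): 70 − 4 = 66 ≥ 48 [met]
    (d): 38 < 48 [not met]
  Not every element is met, so the landlord fails to carry Stage I.2.
So the tenant prevails on this issue.
— Issue II —
At Stage II.1 the tenant must meet a substantially-more-likely showing (weight is at least 70): on (e) the weight is 70, ≥ 70, so (e) meets the standard.
  The tenant carries Stage II.1; the landlord now bears the burden.
At Stage II.2 the landlord must meet a more-likely-than-not showing (weight exceeds 52): on (f) the weight is 86 less the opposing 34 gives net 52, ≤ 52, so (f) does not meet the standard.
  Stage II.2 not carried; the landlord fails its burden.
The tenant prevails on this issue.
Per-issue: Issue I → tenant; Issue II → tenant. The tenant must prevail on at least one issue; overall, the tenant prevails.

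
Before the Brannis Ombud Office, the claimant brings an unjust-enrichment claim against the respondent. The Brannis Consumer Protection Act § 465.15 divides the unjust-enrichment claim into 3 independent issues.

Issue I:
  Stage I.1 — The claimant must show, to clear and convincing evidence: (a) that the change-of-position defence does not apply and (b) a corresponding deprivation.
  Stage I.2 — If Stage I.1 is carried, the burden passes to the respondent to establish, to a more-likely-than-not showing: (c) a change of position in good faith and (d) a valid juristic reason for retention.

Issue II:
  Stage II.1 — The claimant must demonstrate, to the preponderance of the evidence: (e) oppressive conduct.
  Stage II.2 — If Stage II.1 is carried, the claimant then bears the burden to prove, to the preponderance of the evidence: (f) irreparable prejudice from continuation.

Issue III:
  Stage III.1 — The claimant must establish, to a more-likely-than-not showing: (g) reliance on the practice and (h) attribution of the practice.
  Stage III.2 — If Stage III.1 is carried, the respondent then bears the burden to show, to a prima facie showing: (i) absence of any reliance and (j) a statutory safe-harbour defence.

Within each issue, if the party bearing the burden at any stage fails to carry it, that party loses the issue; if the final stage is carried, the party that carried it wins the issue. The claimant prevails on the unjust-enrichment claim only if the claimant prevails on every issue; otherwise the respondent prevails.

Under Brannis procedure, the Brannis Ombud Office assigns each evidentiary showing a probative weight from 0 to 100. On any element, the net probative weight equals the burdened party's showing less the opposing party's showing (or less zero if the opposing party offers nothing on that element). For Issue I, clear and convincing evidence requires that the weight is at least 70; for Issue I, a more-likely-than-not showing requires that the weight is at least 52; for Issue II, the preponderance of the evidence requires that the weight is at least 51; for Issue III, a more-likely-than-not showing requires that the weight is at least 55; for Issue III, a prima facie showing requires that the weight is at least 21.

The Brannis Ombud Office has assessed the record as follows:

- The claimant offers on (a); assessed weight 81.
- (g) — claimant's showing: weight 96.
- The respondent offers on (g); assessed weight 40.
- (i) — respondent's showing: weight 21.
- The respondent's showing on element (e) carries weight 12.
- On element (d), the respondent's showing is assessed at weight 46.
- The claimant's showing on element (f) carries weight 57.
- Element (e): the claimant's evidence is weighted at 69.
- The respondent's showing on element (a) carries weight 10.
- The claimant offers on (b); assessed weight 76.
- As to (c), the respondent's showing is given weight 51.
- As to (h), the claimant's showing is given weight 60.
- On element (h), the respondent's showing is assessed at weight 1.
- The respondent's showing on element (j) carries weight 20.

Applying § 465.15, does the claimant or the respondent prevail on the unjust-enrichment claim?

claimant

— Issue I —
Stage I.1 — burden on claimant; standard: clear and convincing evidence (weight is at least 70).
    (a): 81 − 10 = 71 ≥ 70 [met]
    (b): 76 ≥ 70 [met]
  Stage I.1 is satisfied; the onus moves to the respondent.
Stage I.2 — burden on respondent; standard: a more-likely-than-not showing (weight is at least 52).
    (c): 51 < 52 [not met]
    (d): 46 < 52 [not met]
  Not every element is met, so the respondent fails to carry Stage I.2.
The analysis ends at Stage I.2; the claimant prevails on this issue.
— Issue II —
Stage II.1 — burden on claimant; standard: the preponderance of the evidence (weight is at least 51).
    (e): 69 − 12 = 57 ≥ 51 [met]
  All elements met. The claimant retains the burden for Stage II.2.
Stage II.2 — burden on claimant; standard: the preponderance of the evidence (weight is at least 51).
    (f): 57 ≥ 51 [met]
  Stage II.2 carried; the final stage is satisfied.
With every stage satisfied, the claimant prevails on this issue.
— Issue III —
Stage III.1 — burden on claimant; standard: a more-likely-than-not showing (weight is at least 55).
    (g): 96 − 40 = 56 ≥ 55 [met]
    (h): 60 − 1 = 59 ≥ 55 [met]
  All elements met. The burden passes to the respondent.
Stage III.2 — burden on respondent; standard: a prima facie showing (weight is at least 21).
    (i): 21 ≥ 21 [met]
    (j): 20 < 21 [not met]
  Not every element is met, so the respondent fails to carry Stage III.2.
The analysis ends at Stage III.2; the claimant prevails on this issue.
Per-issue: Issue I → claimant; Issue II → claimant; Issue III → claimant. The claimant must prevail on every issue; overall, the claimant prevails.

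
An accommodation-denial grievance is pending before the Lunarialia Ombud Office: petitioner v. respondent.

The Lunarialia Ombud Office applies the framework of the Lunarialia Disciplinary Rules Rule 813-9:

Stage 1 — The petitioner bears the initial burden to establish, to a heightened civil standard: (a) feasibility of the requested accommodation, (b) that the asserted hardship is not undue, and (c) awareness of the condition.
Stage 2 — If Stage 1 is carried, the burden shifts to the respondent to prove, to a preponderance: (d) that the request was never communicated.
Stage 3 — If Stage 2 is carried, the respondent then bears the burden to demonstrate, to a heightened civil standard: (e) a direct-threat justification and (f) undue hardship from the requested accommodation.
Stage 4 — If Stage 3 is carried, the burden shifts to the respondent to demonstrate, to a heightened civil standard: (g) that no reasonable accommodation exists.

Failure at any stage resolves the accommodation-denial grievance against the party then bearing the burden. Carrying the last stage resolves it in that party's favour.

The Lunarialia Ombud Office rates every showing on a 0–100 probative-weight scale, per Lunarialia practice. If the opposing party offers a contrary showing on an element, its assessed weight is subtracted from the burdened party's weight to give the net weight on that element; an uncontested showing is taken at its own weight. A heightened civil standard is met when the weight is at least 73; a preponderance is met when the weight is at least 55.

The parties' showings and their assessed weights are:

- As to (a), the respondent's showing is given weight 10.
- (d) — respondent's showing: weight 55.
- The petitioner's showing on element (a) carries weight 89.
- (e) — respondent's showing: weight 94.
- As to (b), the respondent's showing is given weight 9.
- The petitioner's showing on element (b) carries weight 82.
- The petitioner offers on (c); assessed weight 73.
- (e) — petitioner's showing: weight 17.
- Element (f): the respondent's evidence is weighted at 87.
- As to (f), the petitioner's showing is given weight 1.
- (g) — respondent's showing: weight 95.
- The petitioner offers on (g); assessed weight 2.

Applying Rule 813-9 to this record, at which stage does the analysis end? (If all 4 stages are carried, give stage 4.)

At Stage 1 the petitioner must meet a heightened civil standard (weight is at least 73): on (a) the weight is 89 less the opposing 10 gives net 79, which does reach 73, so (a) meets the standard; on (b) the weight is 82 less the opposing 9 gives net 73, which does reach 73, so (b) meets the standard; on (c) the weight is 73, ≥ 73, so (c) meets the standard.
  The petitioner carries Stage 1; the respondent now bears the burden.
At Stage 2 the respondent must meet a preponderance (weight is at least 55): on (d) the weight is 55, ≥ 55, so (d) meets the standard.
  Stage 2 carried; the burden remains with the respondent.
At Stage 3 the respondent must meet a heightened civil standard (weight is at least 73): on (e) the weight is 94 less the opposing 17 gives net 77, which does reach 73, so (e) meets the standard; on (f) the weight is 87 less the opposing 1 gives net 86, ≥ 73, so (f) meets the standard.
  Stage 3 carried; the burden remains with the respondent.
At Stage 4 the respondent must meet a heightened civil standard (weight is at least 73): on (g) the weight is 95 less the opposing 2 gives net 93, ≥ 73, so (g) meets the standard.
  All elements met at the final stage.
All stages carried — the respondent prevails.

stage 4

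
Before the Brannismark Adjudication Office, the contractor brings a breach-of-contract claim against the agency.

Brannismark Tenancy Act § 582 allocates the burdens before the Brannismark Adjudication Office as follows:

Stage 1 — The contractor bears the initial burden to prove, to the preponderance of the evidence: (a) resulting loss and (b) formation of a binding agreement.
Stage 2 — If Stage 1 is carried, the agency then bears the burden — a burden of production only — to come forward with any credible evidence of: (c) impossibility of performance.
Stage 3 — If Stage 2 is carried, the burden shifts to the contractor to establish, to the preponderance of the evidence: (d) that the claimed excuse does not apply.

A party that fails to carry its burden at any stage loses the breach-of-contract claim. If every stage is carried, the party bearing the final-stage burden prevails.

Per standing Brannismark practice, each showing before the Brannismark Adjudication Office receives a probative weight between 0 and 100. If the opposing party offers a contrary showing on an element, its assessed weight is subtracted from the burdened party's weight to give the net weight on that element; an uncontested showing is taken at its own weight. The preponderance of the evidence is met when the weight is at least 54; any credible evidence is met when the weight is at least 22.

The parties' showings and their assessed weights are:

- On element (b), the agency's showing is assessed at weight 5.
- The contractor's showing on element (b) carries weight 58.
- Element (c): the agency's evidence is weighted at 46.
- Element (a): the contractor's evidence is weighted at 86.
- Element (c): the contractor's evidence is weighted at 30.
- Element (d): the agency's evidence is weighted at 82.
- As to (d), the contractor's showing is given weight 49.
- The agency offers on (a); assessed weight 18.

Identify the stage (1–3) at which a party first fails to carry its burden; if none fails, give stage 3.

At Stage 1 the contractor must meet the preponderance of the evidence (weight is at least 54): on (a) the weight is 86 less the opposing 18 gives net 68, ≥ 54, so (a) meets the standard; on (b) the weight is 58 less the opposing 5 gives net 53, < 54, so (b) does not meet the standard.
  The contractor does not carry Stage 1.
The analysis ends at Stage 1; the agency prevails.

stage 1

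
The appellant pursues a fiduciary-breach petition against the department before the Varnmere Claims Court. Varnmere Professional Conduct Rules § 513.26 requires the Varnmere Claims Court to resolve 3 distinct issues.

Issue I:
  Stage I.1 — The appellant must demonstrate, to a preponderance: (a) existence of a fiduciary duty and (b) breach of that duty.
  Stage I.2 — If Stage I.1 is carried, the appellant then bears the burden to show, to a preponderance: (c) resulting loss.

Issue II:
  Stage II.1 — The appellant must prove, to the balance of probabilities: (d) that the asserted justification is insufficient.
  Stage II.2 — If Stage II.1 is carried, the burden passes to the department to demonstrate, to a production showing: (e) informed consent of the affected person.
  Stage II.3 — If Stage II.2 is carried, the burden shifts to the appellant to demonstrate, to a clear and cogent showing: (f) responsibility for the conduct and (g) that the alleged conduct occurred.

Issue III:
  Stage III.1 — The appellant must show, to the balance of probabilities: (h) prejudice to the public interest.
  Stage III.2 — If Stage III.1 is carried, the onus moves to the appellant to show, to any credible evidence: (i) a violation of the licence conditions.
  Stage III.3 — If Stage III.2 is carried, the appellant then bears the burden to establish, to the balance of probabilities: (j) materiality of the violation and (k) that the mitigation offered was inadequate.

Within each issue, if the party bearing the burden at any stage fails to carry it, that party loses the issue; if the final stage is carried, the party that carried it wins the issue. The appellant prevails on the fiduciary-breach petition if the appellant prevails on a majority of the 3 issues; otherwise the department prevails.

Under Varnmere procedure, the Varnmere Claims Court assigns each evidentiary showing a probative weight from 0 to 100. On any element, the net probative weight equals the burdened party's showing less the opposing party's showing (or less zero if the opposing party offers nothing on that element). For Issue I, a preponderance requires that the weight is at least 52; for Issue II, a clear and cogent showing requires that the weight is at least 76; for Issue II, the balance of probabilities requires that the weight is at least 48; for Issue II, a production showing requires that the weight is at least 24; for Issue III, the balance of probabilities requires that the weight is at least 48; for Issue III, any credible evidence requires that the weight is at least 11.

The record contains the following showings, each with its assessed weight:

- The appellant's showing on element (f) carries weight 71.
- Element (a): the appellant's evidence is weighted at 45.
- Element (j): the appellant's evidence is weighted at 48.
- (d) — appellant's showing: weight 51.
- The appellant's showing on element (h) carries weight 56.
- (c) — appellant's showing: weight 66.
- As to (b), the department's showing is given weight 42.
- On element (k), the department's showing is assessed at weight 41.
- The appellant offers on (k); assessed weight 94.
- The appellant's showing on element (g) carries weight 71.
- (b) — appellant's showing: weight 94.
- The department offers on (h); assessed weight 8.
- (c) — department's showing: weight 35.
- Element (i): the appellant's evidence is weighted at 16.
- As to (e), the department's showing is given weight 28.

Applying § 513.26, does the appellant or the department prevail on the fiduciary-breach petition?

— Issue I —
At Stage I.1 the appellant must meet a preponderance (weight is at least 52): on (a) the weight is 45, < 52, so (a) does not meet the standard; on (b) the weight is 94 less the opposing 42 gives net 52, which does reach 52, so (b) meets the standard.
  Stage I.1 not carried; the appellant fails its burden.
The analysis ends at Stage I.1; the department prevails on this issue.
— Issue II —
Stage II.1 (appellant, the balance of probabilities, weight is at least 48): (d) 51 ≥ 48 — meets.
  Stage II.1 carried; the burden shifts to the department.
Stage II.2 (department, a production showing, weight is at least 24): (e) 28 ≥ 24 — meets.
  The department carries Stage II.2; the appellant now bears the burden.
Stage II.3 (appellant, a clear and cogent showing, weight is at least 76): (f) 71 < 76 — fails; (g) 71 < 76 — fails.
  Stage II.3 not carried; the appellant fails its burden.
The department prevails on this issue.
— Issue III —
Stage III.1 (appellant, the balance of probabilities, weight is at least 48): (h) net 56−8=48 ≥ 48 — meets.
  All elements met. The appellant retains the burden for Stage III.2.
Stage III.2 (appellant, any credible evidence, weight is at least 11): (i) 16 ≥ 11 — meets.
  Stage III.2 is satisfied; the appellant continues to bear the burden.
Stage III.3 (appellant, the balance of probabilities, weight is at least 48): (j) 48 ≥ 48 — meets; (k) net 94−41=53 ≥ 48 — meets.
  Stage III.3 carried; the final stage is satisfied.
All stages carried — the appellant prevails on this issue.
Per-issue: Issue I → department; Issue II → department; Issue III → appellant. The appellant must prevail on a majority of issues; overall, the department prevails.

department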